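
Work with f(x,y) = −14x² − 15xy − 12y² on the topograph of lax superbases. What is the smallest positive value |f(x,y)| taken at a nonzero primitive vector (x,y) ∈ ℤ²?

translate: b→-13 (≡15 mod 28), so (14,15,12)→(14,-13,11)
flip: (14,-13,11)→(11,13,14)
translate: b→-9 (≡13 mod 22), so (11,13,14)→(11,-9,12)
reduced (well bottom): (11,-9,12) with a≤c, −a<b≤a
well minimum |f| = |-11| = 11 (negative-definite)

11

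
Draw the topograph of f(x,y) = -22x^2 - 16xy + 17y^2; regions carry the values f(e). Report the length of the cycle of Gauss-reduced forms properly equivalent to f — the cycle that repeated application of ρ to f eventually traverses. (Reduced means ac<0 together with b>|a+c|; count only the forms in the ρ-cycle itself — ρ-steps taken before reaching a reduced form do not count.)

D = 1752, ⌊√D⌋ = 41
descent: ρ → (17,16,-22)  [lands on river]
river: ρ → (-22,28,11)
river: ρ → (11,38,-7)
river: ρ → (-7,32,26)
river: ρ → (26,20,-13)
river: ρ → (-13,32,14)
river: ρ → (14,24,-21)
river: ρ → (-21,18,17)
ρ-cycle length = 8 (tail of 1 descent step not counted)

8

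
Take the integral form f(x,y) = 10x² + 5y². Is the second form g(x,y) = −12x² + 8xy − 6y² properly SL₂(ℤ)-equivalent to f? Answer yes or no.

D₁ = -200, D₂ = -224
discriminants differ ⇒ not SL₂(ℤ)-equivalent

no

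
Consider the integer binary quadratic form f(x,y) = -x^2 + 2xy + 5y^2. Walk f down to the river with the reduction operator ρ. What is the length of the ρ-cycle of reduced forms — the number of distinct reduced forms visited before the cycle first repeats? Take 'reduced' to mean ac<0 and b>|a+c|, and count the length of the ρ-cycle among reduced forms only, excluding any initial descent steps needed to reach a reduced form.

D = 24, ⌊√D⌋ = 4
descent: ρ → (5,-2,-1)
descent: ρ → (-1,4,2)  [lands on river]
river: ρ → (2,4,-1)
ρ-cycle length = 2 (tail of 2 descent steps not counted)

2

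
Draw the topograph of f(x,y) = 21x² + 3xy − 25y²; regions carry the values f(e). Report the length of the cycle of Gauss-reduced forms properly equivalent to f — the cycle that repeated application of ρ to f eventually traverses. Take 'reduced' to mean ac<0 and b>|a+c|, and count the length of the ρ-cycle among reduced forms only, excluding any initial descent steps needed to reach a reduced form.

D = 2109, ⌊√D⌋ = 45
descent: ρ → (-25,-3,21)
descent: ρ → (21,45,-1)  [lands on river]
river: ρ → (-1,45,21)
river: ρ → (21,39,-7)
river: ρ → (-7,45,3)
river: ρ → (3,45,-7)
river: ρ → (-7,39,21)
ρ-cycle length = 6 (tail of 2 descent steps not counted)

6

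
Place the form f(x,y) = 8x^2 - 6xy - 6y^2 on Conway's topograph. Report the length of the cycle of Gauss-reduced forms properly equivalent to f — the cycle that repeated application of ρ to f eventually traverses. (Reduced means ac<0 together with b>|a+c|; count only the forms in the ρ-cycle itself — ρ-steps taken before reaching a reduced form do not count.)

D = 228, ⌊√D⌋ = 15
descent: ρ → (-6,6,8)  [lands on river]
river: ρ → (8,10,-4)
river: ρ → (-4,14,2)
river: ρ → (2,14,-4)
river: ρ → (-4,10,8)
river: ρ → (8,6,-6)
ρ-cycle length = 6 (tail of 1 descent step not counted)

6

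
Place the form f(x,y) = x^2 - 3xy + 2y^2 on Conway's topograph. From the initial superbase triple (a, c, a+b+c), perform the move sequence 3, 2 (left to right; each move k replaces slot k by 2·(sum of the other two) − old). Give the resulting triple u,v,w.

start (1,2,0) = (f(1,0),f(0,1),f(1,1))
replace slot 3: 2·(1+2) − 0 = 6 → (1,2,6)
replace slot 2: 2·(1+6) − 2 = 12 → (1,12,6)

1,12,6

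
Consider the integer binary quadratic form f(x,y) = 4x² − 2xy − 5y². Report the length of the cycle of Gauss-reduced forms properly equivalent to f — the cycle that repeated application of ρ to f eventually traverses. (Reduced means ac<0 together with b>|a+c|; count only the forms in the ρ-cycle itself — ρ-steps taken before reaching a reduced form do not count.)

D = 84, ⌊√D⌋ = 9
descent: ρ → (-5,2,4)  [lands on river]
river: ρ → (4,6,-3)
river: ρ → (-3,6,4)
river: ρ → (4,2,-5)
river: ρ → (-5,8,1)
river: ρ → (1,8,-5)
ρ-cycle length = 6 (tail of 1 descent step not counted)

6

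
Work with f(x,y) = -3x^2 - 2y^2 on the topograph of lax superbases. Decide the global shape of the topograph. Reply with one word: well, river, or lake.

D = b²−4ac = 0² − 4·(-3)·(-2) = -24
D < 0 ⇒ definite ⇒ every region one sign ⇒ single well

well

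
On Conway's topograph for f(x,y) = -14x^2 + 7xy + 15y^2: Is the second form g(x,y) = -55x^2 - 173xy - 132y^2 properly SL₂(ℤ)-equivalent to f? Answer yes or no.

D₁ = 889, D₂ = 889
river cycle of f (length 42): (15, 23, -6), (-6, 25, 11), (11, 19, -12), (-12, 29, 1), (1, 29, -12), (-12, 19, 11), (11, 25, -6), (-6, 23, 15), (15, 7, -14), (-14, 21, 8), … (32 more)
river cycle of g (length 42): (-14, 7, 15), (15, 23, -6), (-6, 25, 11), (11, 19, -12), (-12, 29, 1), (1, 29, -12), (-12, 19, 11), (11, 25, -6), (-6, 23, 15), (15, 7, -14), … (32 more)
cycles coincide ⇒ equivalent

yes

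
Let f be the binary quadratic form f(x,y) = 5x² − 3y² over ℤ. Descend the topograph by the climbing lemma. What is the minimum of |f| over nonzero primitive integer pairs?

descent: ρ → (-3,6,2)  [lands on river]
river: ρ → (2,6,-3)
closes: descent 1, river 2
min |a| on river = 2

2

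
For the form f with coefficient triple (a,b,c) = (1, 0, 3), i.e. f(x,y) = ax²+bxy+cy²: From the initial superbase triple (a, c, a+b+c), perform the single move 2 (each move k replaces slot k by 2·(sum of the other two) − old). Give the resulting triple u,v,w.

start (1,3,4) = (f(1,0),f(0,1),f(1,1))
replace slot 2: 2·(1+4) − 3 = 7 → (1,7,4)

1,7,4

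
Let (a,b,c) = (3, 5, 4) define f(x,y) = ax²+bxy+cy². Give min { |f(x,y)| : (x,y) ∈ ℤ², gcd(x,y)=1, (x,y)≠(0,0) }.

translate: b→-1 (≡5 mod 6), so (3,5,4)→(3,-1,2)
flip: (3,-1,2)→(2,1,3)
reduced (well bottom): (2,1,3) with a≤c, −a<b≤a
well minimum = a = 2

2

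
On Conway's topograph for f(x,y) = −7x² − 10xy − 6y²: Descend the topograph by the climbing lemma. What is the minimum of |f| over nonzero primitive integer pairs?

translate: b→-4 (≡10 mod 14), so (7,10,6)→(7,-4,3)
flip: (7,-4,3)→(3,4,7)
translate: b→-2 (≡4 mod 6), so (3,4,7)→(3,-2,6)
reduced (well bottom): (3,-2,6) with a≤c, −a<b≤a
well minimum |f| = |-3| = 3 (negative-definite)

3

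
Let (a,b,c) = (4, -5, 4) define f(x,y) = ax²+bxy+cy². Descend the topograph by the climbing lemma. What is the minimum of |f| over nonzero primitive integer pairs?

translate: b→3 (≡-5 mod 8), so (4,-5,4)→(4,3,3)
flip: (4,3,3)→(3,-3,4)
translate: b→3 (≡-3 mod 6), so (3,-3,4)→(3,3,4)
reduced (well bottom): (3,3,4) with a≤c, −a<b≤a
well minimum = a = 3

3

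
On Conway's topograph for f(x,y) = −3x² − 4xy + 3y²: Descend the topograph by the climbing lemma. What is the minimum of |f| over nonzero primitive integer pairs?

descent: ρ → (3,4,-3)  [lands on river]
river: ρ → (-3,2,4)
river: ρ → (4,6,-1)
river: ρ → (-1,6,4)
river: ρ → (4,2,-3)
river: ρ → (-3,4,3)
river: ρ → (3,2,-4)
river: ρ → (-4,6,1)
river: ρ → (1,6,-4)
river: ρ → (-4,2,3)
closes: descent 1, river 10
min |a| on river = 1

1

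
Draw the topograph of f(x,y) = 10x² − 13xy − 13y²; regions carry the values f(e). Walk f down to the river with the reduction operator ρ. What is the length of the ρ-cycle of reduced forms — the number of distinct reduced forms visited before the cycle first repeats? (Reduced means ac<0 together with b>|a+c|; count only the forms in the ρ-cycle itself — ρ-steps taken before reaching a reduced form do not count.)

D = 689, ⌊√D⌋ = 26
descent: ρ → (-13,13,10)  [lands on river]
river: ρ → (10,7,-16)
river: ρ → (-16,25,1)
river: ρ → (1,25,-16)
river: ρ → (-16,7,10)
river: ρ → (10,13,-13)
ρ-cycle length = 6 (tail of 1 descent step not counted)

6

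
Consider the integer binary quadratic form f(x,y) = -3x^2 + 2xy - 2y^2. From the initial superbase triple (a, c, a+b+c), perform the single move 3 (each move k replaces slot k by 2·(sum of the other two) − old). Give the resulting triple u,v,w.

start (-3,-2,-3) = (f(1,0),f(0,1),f(1,1))
replace slot 3: 2·((-3)+(-2)) − (-3) = -7 → (-3,-2,-7)

-3,-2,-7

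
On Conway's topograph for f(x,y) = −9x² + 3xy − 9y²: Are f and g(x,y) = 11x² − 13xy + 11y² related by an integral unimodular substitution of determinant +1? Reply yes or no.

D₁ = -315, D₂ = -315
f is negative-definite; reduce −f:
−f: flip: (9,-3,9)→(9,3,9)
−f: reduced (well bottom): (9,3,9) with a≤c, −a<b≤a
flip sign back: reduced form of f is (-9,-3,-9)
g: translate: b→9 (≡-13 mod 22), so (11,-13,11)→(11,9,9)
g: flip: (11,9,9)→(9,-9,11)
g: translate: b→9 (≡-9 mod 18), so (9,-9,11)→(9,9,11)
g: reduced (well bottom): (9,9,11) with a≤c, −a<b≤a
reduced forms (-9, -3, -9) vs (9, 9, 11) ⇒ inequivalent

no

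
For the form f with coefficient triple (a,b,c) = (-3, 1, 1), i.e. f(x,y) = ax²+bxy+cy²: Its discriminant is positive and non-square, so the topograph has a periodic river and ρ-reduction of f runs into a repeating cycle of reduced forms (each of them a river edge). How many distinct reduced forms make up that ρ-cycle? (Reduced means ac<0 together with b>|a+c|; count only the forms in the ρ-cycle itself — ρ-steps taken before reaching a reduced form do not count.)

D = 13, ⌊√D⌋ = 3
descent: ρ → (1,3,-1)  [lands on river]
river: ρ → (-1,3,1)
ρ-cycle length = 2 (tail of 1 descent step not counted)

2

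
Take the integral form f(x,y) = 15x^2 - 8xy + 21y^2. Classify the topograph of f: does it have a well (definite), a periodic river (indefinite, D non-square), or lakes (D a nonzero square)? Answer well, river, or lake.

D = b²−4ac = (-8)² − 4·15·21 = -1196
D < 0 ⇒ definite ⇒ every region one sign ⇒ single well

well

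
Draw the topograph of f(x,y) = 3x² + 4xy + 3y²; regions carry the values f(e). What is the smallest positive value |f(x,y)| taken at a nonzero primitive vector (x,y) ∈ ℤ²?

translate: b→-2 (≡4 mod 6), so (3,4,3)→(3,-2,2)
flip: (3,-2,2)→(2,2,3)
reduced (well bottom): (2,2,3) with a≤c, −a<b≤a
well minimum = a = 2

2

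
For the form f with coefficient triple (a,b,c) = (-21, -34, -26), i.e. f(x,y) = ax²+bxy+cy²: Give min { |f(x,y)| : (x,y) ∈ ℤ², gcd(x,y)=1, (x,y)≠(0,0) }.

translate: b→-8 (≡34 mod 42), so (21,34,26)→(21,-8,13)
flip: (21,-8,13)→(13,8,21)
reduced (well bottom): (13,8,21) with a≤c, −a<b≤a
well minimum |f| = |-13| = 13 (negative-definite)

13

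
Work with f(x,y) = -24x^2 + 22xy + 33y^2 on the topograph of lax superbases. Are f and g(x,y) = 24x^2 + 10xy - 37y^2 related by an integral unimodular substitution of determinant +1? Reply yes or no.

D₁ = 3652, D₂ = 3652
river cycle of f (length 32): (33, 44, -13), (-13, 60, 1), (1, 60, -13), (-13, 44, 33), (33, 22, -24), (-24, 26, 31), (31, 36, -19), (-19, 40, 27), (27, 14, -32), (-32, 50, 9), … (22 more)
river cycle of g (length 32): (24, 58, -3), (-3, 56, 43), (43, 30, -16), (-16, 34, 39), (39, 44, -11), (-11, 44, 39), (39, 34, -16), (-16, 30, 43), (43, 56, -3), (-3, 58, 24), … (22 more)
cycles differ ⇒ inequivalent

no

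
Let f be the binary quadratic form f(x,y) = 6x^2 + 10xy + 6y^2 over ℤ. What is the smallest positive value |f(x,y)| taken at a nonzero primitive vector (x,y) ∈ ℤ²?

translate: b→-2 (≡10 mod 12), so (6,10,6)→(6,-2,2)
flip: (6,-2,2)→(2,2,6)
reduced (well bottom): (2,2,6) with a≤c, −a<b≤a
well minimum = a = 2

2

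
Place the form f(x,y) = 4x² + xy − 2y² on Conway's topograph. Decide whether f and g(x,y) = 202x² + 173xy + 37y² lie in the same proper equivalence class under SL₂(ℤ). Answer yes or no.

D₁ = 33, D₂ = 33
river cycle of f (length 4): (-2, 3, 3), (3, 3, -2), (-2, 5, 1), (1, 5, -2)
river cycle of g (length 4): (-2, 3, 3), (3, 3, -2), (-2, 5, 1), (1, 5, -2)
cycles coincide ⇒ equivalent

yes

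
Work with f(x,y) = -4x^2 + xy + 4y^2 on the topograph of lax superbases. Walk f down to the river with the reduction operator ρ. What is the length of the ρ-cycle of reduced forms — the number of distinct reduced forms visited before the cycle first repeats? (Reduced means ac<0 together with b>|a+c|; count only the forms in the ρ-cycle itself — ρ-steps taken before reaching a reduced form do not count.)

D = 65, ⌊√D⌋ = 8
river: ρ → (4,7,-1)
river: ρ → (-1,7,4)
river: ρ → (4,1,-4)
river: ρ → (-4,7,1)
river: ρ → (1,7,-4)
river: ρ → (-4,1,4)
ρ-cycle length = 6 (tail of 0 descent steps not counted)

6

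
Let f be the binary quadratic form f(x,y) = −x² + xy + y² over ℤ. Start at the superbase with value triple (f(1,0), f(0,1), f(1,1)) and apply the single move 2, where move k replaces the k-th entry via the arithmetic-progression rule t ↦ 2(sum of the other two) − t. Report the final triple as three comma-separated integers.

start (-1,1,1) = (f(1,0),f(0,1),f(1,1))
replace slot 2: 2·((-1)+1) − 1 = -1 → (-1,-1,1)

-1,-1,1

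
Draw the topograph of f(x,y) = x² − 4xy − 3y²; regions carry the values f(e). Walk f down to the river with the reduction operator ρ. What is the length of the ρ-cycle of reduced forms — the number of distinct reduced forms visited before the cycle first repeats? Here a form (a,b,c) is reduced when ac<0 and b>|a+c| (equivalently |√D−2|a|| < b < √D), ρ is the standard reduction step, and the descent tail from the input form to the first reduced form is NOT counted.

D = 28, ⌊√D⌋ = 5
descent: ρ → (-3,4,1)  [lands on river]
river: ρ → (1,4,-3)
river: ρ → (-3,2,2)
river: ρ → (2,2,-3)
ρ-cycle length = 4 (tail of 1 descent step not counted)

4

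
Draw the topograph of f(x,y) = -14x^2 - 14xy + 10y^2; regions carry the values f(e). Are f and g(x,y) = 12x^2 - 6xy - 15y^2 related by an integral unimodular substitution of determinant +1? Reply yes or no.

D₁ = 756, D₂ = 756
river cycle of f (length 4): (10, 14, -14), (-14, 14, 10), (10, 26, -2), (-2, 26, 10)
river cycle of g (length 6): (-15, 6, 12), (12, 18, -9), (-9, 18, 12), (12, 6, -15), (-15, 24, 3), (3, 24, -15)
cycles differ ⇒ inequivalent

no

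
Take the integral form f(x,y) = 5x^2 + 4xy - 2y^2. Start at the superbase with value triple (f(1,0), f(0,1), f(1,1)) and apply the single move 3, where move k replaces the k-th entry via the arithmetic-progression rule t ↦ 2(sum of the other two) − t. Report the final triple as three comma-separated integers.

start (5,-2,7) = (f(1,0),f(0,1),f(1,1))
replace slot 3: 2·(5+(-2)) − 7 = -1 → (5,-2,-1)

5,-2,-1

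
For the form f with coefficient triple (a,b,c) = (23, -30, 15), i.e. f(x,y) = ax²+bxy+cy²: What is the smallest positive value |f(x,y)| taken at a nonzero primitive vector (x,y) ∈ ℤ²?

translate: b→16 (≡-30 mod 46), so (23,-30,15)→(23,16,8)
flip: (23,16,8)→(8,-16,23)
translate: b→0 (≡-16 mod 16), so (8,-16,23)→(8,0,15)
reduced (well bottom): (8,0,15) with a≤c, −a<b≤a
well minimum = a = 8

8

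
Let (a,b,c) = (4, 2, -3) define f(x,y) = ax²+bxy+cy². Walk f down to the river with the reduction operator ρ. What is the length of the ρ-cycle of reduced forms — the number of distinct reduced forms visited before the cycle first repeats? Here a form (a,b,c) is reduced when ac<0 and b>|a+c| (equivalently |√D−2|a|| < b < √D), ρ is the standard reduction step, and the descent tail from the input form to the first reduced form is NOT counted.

D = 52, ⌊√D⌋ = 7
river: ρ → (-3,4,3)
river: ρ → (3,2,-4)
river: ρ → (-4,6,1)
river: ρ → (1,6,-4)
river: ρ → (-4,2,3)
river: ρ → (3,4,-3)
river: ρ → (-3,2,4)
river: ρ → (4,6,-1)
river: ρ → (-1,6,4)
river: ρ → (4,2,-3)
ρ-cycle length = 10 (tail of 0 descent steps not counted)

10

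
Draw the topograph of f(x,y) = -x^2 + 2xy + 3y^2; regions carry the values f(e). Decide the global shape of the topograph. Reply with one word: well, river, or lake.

D = b²−4ac = 2² − 4·(-1)·3 = 16
D = 4² is a perfect square ⇒ form factors over ℤ ⇒ lakes

lake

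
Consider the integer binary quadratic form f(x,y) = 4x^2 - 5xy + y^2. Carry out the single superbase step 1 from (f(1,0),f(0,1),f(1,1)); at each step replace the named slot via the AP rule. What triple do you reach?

start (4,1,0) = (f(1,0),f(0,1),f(1,1))
replace slot 1: 2·(1+0) − 4 = -2 → (-2,1,0)

-2,1,0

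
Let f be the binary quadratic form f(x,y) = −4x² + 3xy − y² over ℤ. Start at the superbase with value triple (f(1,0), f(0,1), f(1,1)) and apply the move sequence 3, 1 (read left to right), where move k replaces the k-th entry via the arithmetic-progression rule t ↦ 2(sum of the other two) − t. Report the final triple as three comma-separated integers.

start (-4,-1,-2) = (f(1,0),f(0,1),f(1,1))
replace slot 3: 2·((-4)+(-1)) − (-2) = -8 → (-4,-1,-8)
replace slot 1: 2·((-1)+(-8)) − (-4) = -14 → (-14,-1,-8)

-14,-1,-8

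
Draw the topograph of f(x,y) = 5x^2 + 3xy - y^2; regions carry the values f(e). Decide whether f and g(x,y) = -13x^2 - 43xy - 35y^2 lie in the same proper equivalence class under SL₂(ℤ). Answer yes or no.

D₁ = 29, D₂ = 29
river cycle of f (length 2): (-1, 5, 1), (1, 5, -1)
river cycle of g (length 2): (1, 5, -1), (-1, 5, 1)
cycles coincide ⇒ equivalent

yes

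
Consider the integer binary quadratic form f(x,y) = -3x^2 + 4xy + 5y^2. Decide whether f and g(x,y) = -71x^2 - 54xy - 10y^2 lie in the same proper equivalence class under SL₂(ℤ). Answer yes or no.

D₁ = 76, D₂ = 76
river cycle of f (length 6): (5, 6, -2), (-2, 6, 5), (5, 4, -3), (-3, 8, 1), (1, 8, -3), (-3, 4, 5)
river cycle of g (length 6): (1, 8, -3), (-3, 4, 5), (5, 6, -2), (-2, 6, 5), (5, 4, -3), (-3, 8, 1)
cycles coincide ⇒ equivalent

yes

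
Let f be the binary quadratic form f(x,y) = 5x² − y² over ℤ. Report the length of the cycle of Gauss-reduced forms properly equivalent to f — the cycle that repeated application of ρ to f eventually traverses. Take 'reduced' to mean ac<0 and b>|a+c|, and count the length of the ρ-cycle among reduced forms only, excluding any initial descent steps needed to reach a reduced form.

D = 20, ⌊√D⌋ = 4
descent: ρ → (-1,4,1)  [lands on river]
river: ρ → (1,4,-1)
ρ-cycle length = 2 (tail of 1 descent step not counted)

2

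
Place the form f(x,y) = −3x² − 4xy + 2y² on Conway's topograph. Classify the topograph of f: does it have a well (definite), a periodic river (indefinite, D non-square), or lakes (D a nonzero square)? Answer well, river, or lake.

D = b²−4ac = (-4)² − 4·(-3)·2 = 40
D > 0 non-square ⇒ indefinite ⇒ periodic river

river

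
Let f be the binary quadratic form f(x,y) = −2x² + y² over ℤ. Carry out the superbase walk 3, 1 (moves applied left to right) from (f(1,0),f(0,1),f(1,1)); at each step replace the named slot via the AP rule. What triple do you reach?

start (-2,1,-1) = (f(1,0),f(0,1),f(1,1))
replace slot 3: 2·((-2)+1) − (-1) = -1 → (-2,1,-1)
replace slot 1: 2·(1+(-1)) − (-2) = 2 → (2,1,-1)

2,1,-1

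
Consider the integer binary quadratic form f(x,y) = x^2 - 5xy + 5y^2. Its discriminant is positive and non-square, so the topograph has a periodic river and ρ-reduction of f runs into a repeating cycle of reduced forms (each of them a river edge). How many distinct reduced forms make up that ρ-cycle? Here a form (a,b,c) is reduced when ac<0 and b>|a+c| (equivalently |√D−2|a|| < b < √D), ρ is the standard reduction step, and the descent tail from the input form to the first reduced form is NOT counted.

D = 5, ⌊√D⌋ = 2
descent: ρ → (5,5,1)
descent: ρ → (1,1,-1)  [lands on river]
river: ρ → (-1,1,1)
ρ-cycle length = 2 (tail of 2 descent steps not counted)

2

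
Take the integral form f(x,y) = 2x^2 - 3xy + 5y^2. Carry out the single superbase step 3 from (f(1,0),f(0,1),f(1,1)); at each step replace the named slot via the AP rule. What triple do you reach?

start (2,5,4) = (f(1,0),f(0,1),f(1,1))
replace slot 3: 2·(2+5) − 4 = 10 → (2,5,10)

2,5,10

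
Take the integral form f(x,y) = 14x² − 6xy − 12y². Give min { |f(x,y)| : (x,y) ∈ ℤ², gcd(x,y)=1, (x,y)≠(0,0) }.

descent: ρ → (-12,6,14)  [lands on river]
river: ρ → (14,22,-4)
river: ρ → (-4,26,2)
river: ρ → (2,26,-4)
river: ρ → (-4,22,14)
river: ρ → (14,6,-12)
river: ρ → (-12,18,8)
river: ρ → (8,14,-16)
river: ρ → (-16,18,6)
river: ρ → (6,18,-16)
river: ρ → (-16,14,8)
river: ρ → (8,18,-12)
closes: descent 1, river 12
min |a| on river = 2

2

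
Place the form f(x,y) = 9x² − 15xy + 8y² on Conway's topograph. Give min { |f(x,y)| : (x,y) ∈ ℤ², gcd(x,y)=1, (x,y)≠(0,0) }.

translate: b→3 (≡-15 mod 18), so (9,-15,8)→(9,3,2)
flip: (9,3,2)→(2,-3,9)
translate: b→1 (≡-3 mod 4), so (2,-3,9)→(2,1,8)
reduced (well bottom): (2,1,8) with a≤c, −a<b≤a
well minimum = a = 2

2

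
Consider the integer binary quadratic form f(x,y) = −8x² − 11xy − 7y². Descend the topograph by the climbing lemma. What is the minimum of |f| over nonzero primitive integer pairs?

translate: b→-5 (≡11 mod 16), so (8,11,7)→(8,-5,4)
flip: (8,-5,4)→(4,5,8)
translate: b→-3 (≡5 mod 8), so (4,5,8)→(4,-3,7)
reduced (well bottom): (4,-3,7) with a≤c, −a<b≤a
well minimum |f| = |-4| = 4 (negative-definite)

4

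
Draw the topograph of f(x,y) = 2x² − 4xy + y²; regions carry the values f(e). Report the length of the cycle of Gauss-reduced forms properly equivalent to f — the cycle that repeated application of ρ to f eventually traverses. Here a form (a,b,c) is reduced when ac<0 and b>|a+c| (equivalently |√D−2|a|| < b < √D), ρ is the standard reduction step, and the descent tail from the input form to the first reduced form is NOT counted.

D = 8, ⌊√D⌋ = 2
descent: ρ → (1,2,-1)  [lands on river]
river: ρ → (-1,2,1)
ρ-cycle length = 2 (tail of 1 descent step not counted)

2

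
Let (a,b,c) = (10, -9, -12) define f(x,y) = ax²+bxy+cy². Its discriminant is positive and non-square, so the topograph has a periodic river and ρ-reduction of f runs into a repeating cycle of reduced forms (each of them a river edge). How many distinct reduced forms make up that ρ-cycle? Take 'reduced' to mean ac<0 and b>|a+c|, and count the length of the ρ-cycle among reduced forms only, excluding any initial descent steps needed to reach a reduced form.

D = 561, ⌊√D⌋ = 23
descent: ρ → (-12,9,10)  [lands on river]
river: ρ → (10,11,-11)
river: ρ → (-11,11,10)
river: ρ → (10,9,-12)
river: ρ → (-12,15,7)
river: ρ → (7,13,-14)
river: ρ → (-14,15,6)
river: ρ → (6,21,-5)
river: ρ → (-5,19,10)
river: ρ → (10,21,-3)
river: ρ → (-3,21,10)
river: ρ → (10,19,-5)
river: ρ → (-5,21,6)
river: ρ → (6,15,-14)
river: ρ → (-14,13,7)
river: ρ → (7,15,-12)
ρ-cycle length = 16 (tail of 1 descent step not counted)

16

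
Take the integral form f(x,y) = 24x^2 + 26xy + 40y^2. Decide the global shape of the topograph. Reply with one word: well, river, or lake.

D = b²−4ac = 26² − 4·24·40 = -3164
D < 0 ⇒ definite ⇒ every region one sign ⇒ single well

well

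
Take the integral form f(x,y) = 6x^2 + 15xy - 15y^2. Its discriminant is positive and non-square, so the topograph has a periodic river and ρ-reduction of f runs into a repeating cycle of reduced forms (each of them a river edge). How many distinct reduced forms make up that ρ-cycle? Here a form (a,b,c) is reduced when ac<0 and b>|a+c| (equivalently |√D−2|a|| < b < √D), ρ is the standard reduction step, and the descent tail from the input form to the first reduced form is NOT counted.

D = 585, ⌊√D⌋ = 24
river: ρ → (-15,15,6)
river: ρ → (6,21,-6)
river: ρ → (-6,15,15)
river: ρ → (15,15,-6)
river: ρ → (-6,21,6)
river: ρ → (6,15,-15)
ρ-cycle length = 6 (tail of 0 descent steps not counted)

6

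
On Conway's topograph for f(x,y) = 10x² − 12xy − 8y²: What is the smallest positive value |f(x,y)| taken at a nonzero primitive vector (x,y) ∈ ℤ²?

descent: ρ → (-8,12,10)  [lands on river]
river: ρ → (10,8,-10)
river: ρ → (-10,12,8)
river: ρ → (8,20,-2)
river: ρ → (-2,20,8)
river: ρ → (8,12,-10)
river: ρ → (-10,8,10)
river: ρ → (10,12,-8)
river: ρ → (-8,20,2)
river: ρ → (2,20,-8)
closes: descent 1, river 10
min |a| on river = 2

2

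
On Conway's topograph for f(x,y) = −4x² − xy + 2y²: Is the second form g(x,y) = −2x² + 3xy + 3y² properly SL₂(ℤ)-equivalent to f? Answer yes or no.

D₁ = 33, D₂ = 33
river cycle of f (length 4): (2, 5, -1), (-1, 5, 2), (2, 3, -3), (-3, 3, 2)
river cycle of g (length 4): (3, 3, -2), (-2, 5, 1), (1, 5, -2), (-2, 3, 3)
cycles differ ⇒ inequivalent

no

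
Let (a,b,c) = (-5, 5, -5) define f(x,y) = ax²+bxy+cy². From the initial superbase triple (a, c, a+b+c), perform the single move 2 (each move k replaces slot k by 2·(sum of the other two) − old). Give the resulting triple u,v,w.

start (-5,-5,-5) = (f(1,0),f(0,1),f(1,1))
replace slot 2: 2·((-5)+(-5)) − (-5) = -15 → (-5,-15,-5)

-5,-15,-5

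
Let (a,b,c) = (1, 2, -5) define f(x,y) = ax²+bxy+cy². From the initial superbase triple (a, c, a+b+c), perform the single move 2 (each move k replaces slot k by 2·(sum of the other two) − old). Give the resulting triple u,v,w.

start (1,-5,-2) = (f(1,0),f(0,1),f(1,1))
replace slot 2: 2·(1+(-2)) − (-5) = 3 → (1,3,-2)

1,3,-2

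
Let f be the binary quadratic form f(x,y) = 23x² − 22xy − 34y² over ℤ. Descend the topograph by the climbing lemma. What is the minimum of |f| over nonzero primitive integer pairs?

descent: ρ → (-34,22,23)  [lands on river]
river: ρ → (23,24,-33)
river: ρ → (-33,42,14)
river: ρ → (14,42,-33)
river: ρ → (-33,24,23)
river: ρ → (23,22,-34)
river: ρ → (-34,46,11)
river: ρ → (11,42,-42)
river: ρ → (-42,42,11)
river: ρ → (11,46,-34)
closes: descent 1, river 10
min |a| on river = 11

11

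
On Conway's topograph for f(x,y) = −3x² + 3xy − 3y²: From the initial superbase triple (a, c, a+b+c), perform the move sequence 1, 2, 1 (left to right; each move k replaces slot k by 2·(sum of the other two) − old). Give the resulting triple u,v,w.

start (-3,-3,-3) = (f(1,0),f(0,1),f(1,1))
replace slot 1: 2·((-3)+(-3)) − (-3) = -9 → (-9,-3,-3)
replace slot 2: 2·((-9)+(-3)) − (-3) = -21 → (-9,-21,-3)
replace slot 1: 2·((-21)+(-3)) − (-9) = -39 → (-39,-21,-3)

-39,-21,-3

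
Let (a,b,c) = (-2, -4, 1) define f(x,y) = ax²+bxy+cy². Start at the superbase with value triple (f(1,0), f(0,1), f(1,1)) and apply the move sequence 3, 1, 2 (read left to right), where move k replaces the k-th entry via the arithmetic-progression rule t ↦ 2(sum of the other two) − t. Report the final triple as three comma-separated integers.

start (-2,1,-5) = (f(1,0),f(0,1),f(1,1))
replace slot 3: 2·((-2)+1) − (-5) = 3 → (-2,1,3)
replace slot 1: 2·(1+3) − (-2) = 10 → (10,1,3)
replace slot 2: 2·(10+3) − 1 = 25 → (10,25,3)

10,25,3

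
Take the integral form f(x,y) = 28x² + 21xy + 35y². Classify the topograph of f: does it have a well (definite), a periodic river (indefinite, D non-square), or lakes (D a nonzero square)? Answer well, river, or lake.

D = b²−4ac = 21² − 4·28·35 = -3479
D < 0 ⇒ definite ⇒ every region one sign ⇒ single well

well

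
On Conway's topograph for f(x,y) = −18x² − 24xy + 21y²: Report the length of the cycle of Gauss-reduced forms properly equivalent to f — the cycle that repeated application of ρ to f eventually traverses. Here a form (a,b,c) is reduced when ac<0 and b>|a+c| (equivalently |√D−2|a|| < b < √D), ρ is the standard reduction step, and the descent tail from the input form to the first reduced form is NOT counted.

D = 2088, ⌊√D⌋ = 45
descent: ρ → (21,24,-18)  [lands on river]
river: ρ → (-18,12,27)
river: ρ → (27,42,-3)
river: ρ → (-3,42,27)
river: ρ → (27,12,-18)
river: ρ → (-18,24,21)
river: ρ → (21,18,-21)
river: ρ → (-21,24,18)
river: ρ → (18,12,-27)
river: ρ → (-27,42,3)
river: ρ → (3,42,-27)
river: ρ → (-27,12,18)
river: ρ → (18,24,-21)
river: ρ → (-21,18,21)
ρ-cycle length = 14 (tail of 1 descent step not counted)

14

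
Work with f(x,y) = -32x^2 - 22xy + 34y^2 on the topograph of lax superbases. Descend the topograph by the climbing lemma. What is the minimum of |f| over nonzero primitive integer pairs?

descent: ρ → (34,22,-32)  [lands on river]
river: ρ → (-32,42,24)
river: ρ → (24,54,-20)
river: ρ → (-20,66,6)
river: ρ → (6,66,-20)
river: ρ → (-20,54,24)
river: ρ → (24,42,-32)
river: ρ → (-32,22,34)
river: ρ → (34,46,-20)
river: ρ → (-20,34,46)
river: ρ → (46,58,-8)
river: ρ → (-8,54,60)
river: ρ → (60,66,-2)
river: ρ → (-2,66,60)
river: ρ → (60,54,-8)
river: ρ → (-8,58,46)
river: ρ → (46,34,-20)
river: ρ → (-20,46,34)
closes: descent 1, river 18
min |a| on river = 2

2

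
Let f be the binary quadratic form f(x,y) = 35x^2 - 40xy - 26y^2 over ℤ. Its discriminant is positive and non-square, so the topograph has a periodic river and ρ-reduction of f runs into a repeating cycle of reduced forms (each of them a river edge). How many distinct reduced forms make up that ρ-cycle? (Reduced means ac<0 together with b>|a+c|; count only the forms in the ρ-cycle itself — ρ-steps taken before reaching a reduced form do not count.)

D = 5240, ⌊√D⌋ = 72
descent: ρ → (-26,40,35)  [lands on river]
river: ρ → (35,30,-31)
river: ρ → (-31,32,34)
river: ρ → (34,36,-29)
river: ρ → (-29,22,41)
river: ρ → (41,60,-10)
river: ρ → (-10,60,41)
river: ρ → (41,22,-29)
river: ρ → (-29,36,34)
river: ρ → (34,32,-31)
river: ρ → (-31,30,35)
river: ρ → (35,40,-26)
river: ρ → (-26,64,11)
river: ρ → (11,68,-14)
river: ρ → (-14,72,1)
river: ρ → (1,72,-14)
river: ρ → (-14,68,11)
river: ρ → (11,64,-26)
ρ-cycle length = 18 (tail of 1 descent step not counted)

18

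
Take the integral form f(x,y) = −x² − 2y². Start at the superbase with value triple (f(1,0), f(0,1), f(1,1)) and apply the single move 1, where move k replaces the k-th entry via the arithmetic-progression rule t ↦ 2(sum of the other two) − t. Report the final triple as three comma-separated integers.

start (-1,-2,-3) = (f(1,0),f(0,1),f(1,1))
replace slot 1: 2·((-2)+(-3)) − (-1) = -9 → (-9,-2,-3)

-9,-2,-3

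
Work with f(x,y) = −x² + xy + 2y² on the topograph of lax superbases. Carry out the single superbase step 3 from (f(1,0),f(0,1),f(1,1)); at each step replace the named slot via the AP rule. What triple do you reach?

start (-1,2,2) = (f(1,0),f(0,1),f(1,1))
replace slot 3: 2·((-1)+2) − 2 = 0 → (-1,2,0)

-1,2,0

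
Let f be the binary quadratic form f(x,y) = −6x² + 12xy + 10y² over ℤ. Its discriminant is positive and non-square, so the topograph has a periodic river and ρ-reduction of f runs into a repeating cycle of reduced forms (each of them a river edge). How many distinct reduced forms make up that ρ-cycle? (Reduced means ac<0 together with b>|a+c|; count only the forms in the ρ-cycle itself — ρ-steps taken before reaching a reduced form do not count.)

D = 384, ⌊√D⌋ = 19
river: ρ → (10,8,-8)
river: ρ → (-8,8,10)
river: ρ → (10,12,-6)
river: ρ → (-6,12,10)
ρ-cycle length = 4 (tail of 0 descent steps not counted)

4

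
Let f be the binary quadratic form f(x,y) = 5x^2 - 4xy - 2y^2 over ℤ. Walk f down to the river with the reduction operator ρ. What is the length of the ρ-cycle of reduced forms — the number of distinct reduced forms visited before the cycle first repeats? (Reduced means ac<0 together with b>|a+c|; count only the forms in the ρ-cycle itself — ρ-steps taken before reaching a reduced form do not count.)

D = 56, ⌊√D⌋ = 7
descent: ρ → (-2,4,5)  [lands on river]
river: ρ → (5,6,-1)
river: ρ → (-1,6,5)
river: ρ → (5,4,-2)
ρ-cycle length = 4 (tail of 1 descent step not counted)

4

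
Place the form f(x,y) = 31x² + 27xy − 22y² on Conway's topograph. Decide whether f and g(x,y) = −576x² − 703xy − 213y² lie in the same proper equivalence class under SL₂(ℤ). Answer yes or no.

D₁ = 3457, D₂ = 3457
river cycle of f (length 122): (-22, 17, 36), (36, 55, -3), (-3, 53, 54), (54, 55, -2), (-2, 57, 26), (26, 47, -12), (-12, 49, 22), (22, 39, -22), (-22, 49, 12), (12, 47, -26), … (112 more)
river cycle of g (length 122): (-22, 17, 36), (36, 55, -3), (-3, 53, 54), (54, 55, -2), (-2, 57, 26), (26, 47, -12), (-12, 49, 22), (22, 39, -22), (-22, 49, 12), (12, 47, -26), … (112 more)
cycles coincide ⇒ equivalent

yes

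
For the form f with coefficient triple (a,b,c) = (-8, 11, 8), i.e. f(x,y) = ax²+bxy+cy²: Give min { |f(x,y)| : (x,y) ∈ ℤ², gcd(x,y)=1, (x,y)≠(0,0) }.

river: ρ → (8,5,-11)
river: ρ → (-11,17,2)
river: ρ → (2,19,-2)
river: ρ → (-2,17,11)
river: ρ → (11,5,-8)
river: ρ → (-8,11,8)
closes: descent 0, river 6
min |a| on river = 2

2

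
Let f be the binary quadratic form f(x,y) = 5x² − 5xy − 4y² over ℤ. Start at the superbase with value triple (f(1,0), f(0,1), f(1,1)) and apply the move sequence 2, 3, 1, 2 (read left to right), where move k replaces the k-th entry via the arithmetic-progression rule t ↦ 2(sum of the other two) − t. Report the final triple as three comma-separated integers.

start (5,-4,-4) = (f(1,0),f(0,1),f(1,1))
replace slot 2: 2·(5+(-4)) − (-4) = 6 → (5,6,-4)
replace slot 3: 2·(5+6) − (-4) = 26 → (5,6,26)
replace slot 1: 2·(6+26) − 5 = 59 → (59,6,26)
replace slot 2: 2·(59+26) − 6 = 164 → (59,164,26)

59,164,26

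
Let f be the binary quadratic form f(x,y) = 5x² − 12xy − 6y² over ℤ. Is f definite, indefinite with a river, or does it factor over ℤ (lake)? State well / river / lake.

D = b²−4ac = (-12)² − 4·5·(-6) = 264
D > 0 non-square ⇒ indefinite ⇒ periodic river

river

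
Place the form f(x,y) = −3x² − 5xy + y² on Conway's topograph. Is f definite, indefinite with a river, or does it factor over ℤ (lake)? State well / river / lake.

D = b²−4ac = (-5)² − 4·(-3)·1 = 37
D > 0 non-square ⇒ indefinite ⇒ periodic river

river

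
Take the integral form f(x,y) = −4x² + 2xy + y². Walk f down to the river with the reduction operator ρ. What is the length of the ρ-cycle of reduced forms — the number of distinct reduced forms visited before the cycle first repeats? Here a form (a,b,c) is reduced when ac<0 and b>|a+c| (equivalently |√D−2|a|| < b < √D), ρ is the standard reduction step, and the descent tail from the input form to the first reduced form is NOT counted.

D = 20, ⌊√D⌋ = 4
descent: ρ → (1,4,-1)  [lands on river]
river: ρ → (-1,4,1)
ρ-cycle length = 2 (tail of 1 descent step not counted)

2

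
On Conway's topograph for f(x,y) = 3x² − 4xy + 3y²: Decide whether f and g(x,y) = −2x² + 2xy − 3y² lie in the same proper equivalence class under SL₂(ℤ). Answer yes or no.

D₁ = -20, D₂ = -20
f: translate: b→2 (≡-4 mod 6), so (3,-4,3)→(3,2,2)
f: flip: (3,2,2)→(2,-2,3)
f: translate: b→2 (≡-2 mod 4), so (2,-2,3)→(2,2,3)
f: reduced (well bottom): (2,2,3) with a≤c, −a<b≤a
g is negative-definite; reduce −g:
−g: translate: b→2 (≡-2 mod 4), so (2,-2,3)→(2,2,3)
−g: reduced (well bottom): (2,2,3) with a≤c, −a<b≤a
flip sign back: reduced form of g is (-2,-2,-3)
reduced forms (2, 2, 3) vs (-2, -2, -3) ⇒ inequivalent

no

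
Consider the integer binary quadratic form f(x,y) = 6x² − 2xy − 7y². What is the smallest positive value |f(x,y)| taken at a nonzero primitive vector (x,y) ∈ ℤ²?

descent: ρ → (-7,2,6)  [lands on river]
river: ρ → (6,10,-3)
river: ρ → (-3,8,9)
river: ρ → (9,10,-2)
river: ρ → (-2,10,9)
river: ρ → (9,8,-3)
river: ρ → (-3,10,6)
river: ρ → (6,2,-7)
river: ρ → (-7,12,1)
river: ρ → (1,12,-7)
closes: descent 1, river 10
min |a| on river = 1

1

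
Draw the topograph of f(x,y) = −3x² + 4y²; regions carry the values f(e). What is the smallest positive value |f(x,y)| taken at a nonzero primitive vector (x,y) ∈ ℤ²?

descent: ρ → (4,0,-3)
descent: ρ → (-3,6,1)  [lands on river]
river: ρ → (1,6,-3)
closes: descent 2, river 2
min |a| on river = 1

1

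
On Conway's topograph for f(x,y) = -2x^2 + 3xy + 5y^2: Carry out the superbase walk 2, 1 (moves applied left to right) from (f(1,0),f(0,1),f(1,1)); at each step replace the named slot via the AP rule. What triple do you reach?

start (-2,5,6) = (f(1,0),f(0,1),f(1,1))
replace slot 2: 2·((-2)+6) − 5 = 3 → (-2,3,6)
replace slot 1: 2·(3+6) − (-2) = 20 → (20,3,6)

20,3,6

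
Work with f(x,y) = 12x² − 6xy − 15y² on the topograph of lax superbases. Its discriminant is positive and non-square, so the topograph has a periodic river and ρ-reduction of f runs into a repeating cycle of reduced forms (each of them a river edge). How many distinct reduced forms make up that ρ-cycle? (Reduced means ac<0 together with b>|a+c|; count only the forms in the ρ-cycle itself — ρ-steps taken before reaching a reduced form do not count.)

D = 756, ⌊√D⌋ = 27
descent: ρ → (-15,6,12)  [lands on river]
river: ρ → (12,18,-9)
river: ρ → (-9,18,12)
river: ρ → (12,6,-15)
river: ρ → (-15,24,3)
river: ρ → (3,24,-15)
ρ-cycle length = 6 (tail of 1 descent step not counted)

6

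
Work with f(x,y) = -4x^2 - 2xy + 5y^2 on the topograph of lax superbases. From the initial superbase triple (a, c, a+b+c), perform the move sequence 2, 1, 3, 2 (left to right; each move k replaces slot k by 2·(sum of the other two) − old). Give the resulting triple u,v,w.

start (-4,5,-1) = (f(1,0),f(0,1),f(1,1))
replace slot 2: 2·((-4)+(-1)) − 5 = -15 → (-4,-15,-1)
replace slot 1: 2·((-15)+(-1)) − (-4) = -28 → (-28,-15,-1)
replace slot 3: 2·((-28)+(-15)) − (-1) = -85 → (-28,-15,-85)
replace slot 2: 2·((-28)+(-85)) − (-15) = -211 → (-28,-211,-85)

-28,-211,-85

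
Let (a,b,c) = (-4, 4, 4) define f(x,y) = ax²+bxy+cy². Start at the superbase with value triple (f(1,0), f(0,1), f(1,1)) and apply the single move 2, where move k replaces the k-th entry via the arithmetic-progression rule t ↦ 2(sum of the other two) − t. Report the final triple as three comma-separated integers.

start (-4,4,4) = (f(1,0),f(0,1),f(1,1))
replace slot 2: 2·((-4)+4) − 4 = -4 → (-4,-4,4)

-4,-4,4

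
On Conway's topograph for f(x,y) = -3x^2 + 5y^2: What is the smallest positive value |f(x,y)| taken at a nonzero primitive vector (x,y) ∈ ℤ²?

descent: ρ → (5,0,-3)
descent: ρ → (-3,6,2)  [lands on river]
river: ρ → (2,6,-3)
closes: descent 2, river 2
min |a| on river = 2

2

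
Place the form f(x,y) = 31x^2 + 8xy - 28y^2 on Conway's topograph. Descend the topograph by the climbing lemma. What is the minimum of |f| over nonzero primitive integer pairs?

river: ρ → (-28,48,11)
river: ρ → (11,40,-44)
river: ρ → (-44,48,7)
river: ρ → (7,50,-37)
river: ρ → (-37,24,20)
river: ρ → (20,56,-5)
river: ρ → (-5,54,31)
river: ρ → (31,8,-28)
closes: descent 0, river 8
min |a| on river = 5

5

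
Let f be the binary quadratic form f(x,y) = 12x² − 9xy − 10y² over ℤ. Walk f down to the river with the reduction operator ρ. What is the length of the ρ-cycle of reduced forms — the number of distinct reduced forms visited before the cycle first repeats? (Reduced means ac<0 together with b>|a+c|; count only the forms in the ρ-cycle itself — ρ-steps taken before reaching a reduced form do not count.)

D = 561, ⌊√D⌋ = 23
descent: ρ → (-10,9,12)  [lands on river]
river: ρ → (12,15,-7)
river: ρ → (-7,13,14)
river: ρ → (14,15,-6)
river: ρ → (-6,21,5)
river: ρ → (5,19,-10)
river: ρ → (-10,21,3)
river: ρ → (3,21,-10)
river: ρ → (-10,19,5)
river: ρ → (5,21,-6)
river: ρ → (-6,15,14)
river: ρ → (14,13,-7)
river: ρ → (-7,15,12)
river: ρ → (12,9,-10)
river: ρ → (-10,11,11)
river: ρ → (11,11,-10)
ρ-cycle length = 16 (tail of 1 descent step not counted)

16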